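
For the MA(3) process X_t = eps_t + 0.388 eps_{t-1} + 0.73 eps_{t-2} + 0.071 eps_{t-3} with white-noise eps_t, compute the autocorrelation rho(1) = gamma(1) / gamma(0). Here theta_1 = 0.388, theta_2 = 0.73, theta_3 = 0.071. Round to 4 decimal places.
\rho(1) = 0.4282

For an MA(q) process with theta_0 = 1, the autocovariance is
  gamma(k) = sigma^2 * sum_{i=0..q-k} theta_i * theta_{i+k},
and rho(k) = gamma(k) / gamma(0). Sigma^2 cancels.
  numerator   = (1)*(0.388) + (0.388)*(0.73) + (0.73)*(0.071) = 0.72307.
  denominator = (1)^2 + (0.388)^2 + (0.73)^2 + (0.071)^2 = 1.688485.
  rho(1) = 0.72307 / 1.688485 = 0.4282.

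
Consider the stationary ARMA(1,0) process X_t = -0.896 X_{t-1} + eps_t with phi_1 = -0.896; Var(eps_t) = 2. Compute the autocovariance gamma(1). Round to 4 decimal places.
\gamma(1) = -9.0880

Multiply the model equation by X_{t-k} and take expectations. With theta_0 = psi_0 = 1 and psi_j the MA(infinity) weights, this gives
  gamma(k) - sum_i phi_i gamma(k-i) = c_k,
  c_k = sigma^2 * sum_{j=k..q} theta_j psi_{j-k}   (c_k = 0 for k > q),
using gamma(-m) = gamma(m).
Pure AR (q = 0): c_0 = sigma^2 = 2, c_k = 0 for k >= 1.
Equations for k = 0 and k = 1 (AR order 1):
  gamma(0) = phi_1 gamma(1) + c_0
  gamma(1) = phi_1 gamma(0) + c_1
Substituting the second into the first: gamma(0) (1 - phi_1^2) = c_0 + phi_1 c_1, so
  gamma(0) = c_0 / (1 - phi_1^2) = 2 / (1 - (-0.896)^2) = 2 / 0.197184 = 10.142811.
  gamma(1) = phi_1 gamma(0) = (-0.896)(10.142811) = -9.087958.
Therefore gamma(1) = -9.0880 (to 4 decimal places).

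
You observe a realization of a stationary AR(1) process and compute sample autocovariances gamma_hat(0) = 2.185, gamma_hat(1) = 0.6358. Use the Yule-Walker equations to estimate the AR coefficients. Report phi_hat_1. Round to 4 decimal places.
\hat\phi_{1} = 0.2910

The Yule-Walker equations for an AR(p) process read, in matrix form,
  Gamma_p phi = r_p,   with   (Gamma_p)_{ij} = gamma(|i - j|),
                       (r_p)_i = gamma(i),   i,j = 1..p.
Substitute the sample gammas (Toeplitz matrix and right-hand side of size 1):
  Gamma_p = [[2.185]]
  r_p     = [0.6358]
With p = 1 this is the single equation gamma(0) phi_1 = gamma(1):
  phi_hat_1 = gamma(1) / gamma(0) = 0.6358 / 2.185 = 0.2910.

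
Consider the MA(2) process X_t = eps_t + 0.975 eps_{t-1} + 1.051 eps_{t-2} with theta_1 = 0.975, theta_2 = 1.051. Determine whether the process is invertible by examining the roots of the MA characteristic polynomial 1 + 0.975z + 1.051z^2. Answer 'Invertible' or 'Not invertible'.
\text{Not invertible}

The MA(q) characteristic polynomial is P(z) = 1 + 0.975z + 1.051z^2.
Invertibility requires all roots to lie outside the unit circle, i.e. |z| > 1 for every root.
Set 1 + (0.975) z + (1.051) z^2 = 0, i.e. a z^2 + b z + c = 0 with a = 1.051, b = 0.975, c = 1.
Discriminant D = b^2 - 4ac = (0.975)^2 - 4*(1.051)*1 = 0.950625 - (4.204) = -3.253375.
D < 0, so the roots are the complex-conjugate pair z = (-b +/- i sqrt(-D)) / (2a) = -0.4638 +/- 0.8581i.
For a conjugate pair |z|^2 = z * conj(z) = (product of roots) = c/a = 1/(1.051) = 0.951475, so |z| = sqrt(0.951475) = 0.9754 for both roots.
Moduli of all roots: 0.9754, 0.9754.
All moduli strictly greater than 1? No.
Verdict: Not invertible.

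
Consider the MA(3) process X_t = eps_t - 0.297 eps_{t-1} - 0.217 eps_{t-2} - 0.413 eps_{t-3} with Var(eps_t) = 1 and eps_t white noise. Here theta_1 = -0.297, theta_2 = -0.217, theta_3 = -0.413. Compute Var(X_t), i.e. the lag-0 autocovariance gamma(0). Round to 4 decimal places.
\gamma(0) = 1.3059

For an MA(q) process X_t = eps_t + sum_i theta_i eps_{t-i} with
Var(eps_t) = sigma^2, the variance is
  gamma(0) = sigma^2 * (1 + sum_i theta_i^2).
  sum_i theta_i^2 = (-0.297)^2 + (-0.217)^2 + (-0.413)^2 = 0.088209 + 0.047089 + 0.170569 = 0.305867.
  gamma(0) = 1 * (1 + 0.305867) = 1 * 1.305867 = 1.305867, which rounds to 1.3059.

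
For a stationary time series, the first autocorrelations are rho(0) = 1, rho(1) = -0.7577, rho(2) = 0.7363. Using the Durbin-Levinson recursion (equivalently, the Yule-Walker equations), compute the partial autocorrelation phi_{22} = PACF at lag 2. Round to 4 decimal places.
\phi_{22} = 0.3808

The PACF at lag k is phi_{kk}, the last component of the solution
to the Yule-Walker system G_k phi = r_k where
  (G_k)_{ij} = rho(|i - j|), (r_k)_i = rho(i), i,j = 1..k.
Equivalently, Durbin-Levinson gives phi_{kk} iteratively:
  phi_{11} = rho(1)
  phi_{kk} = [rho(k) - sum_{j=1..k-1} phi_{k-1,j} rho(k-j)]
            / [1 - sum_{j=1..k-1} phi_{k-1,j} rho(j)],
  phi_{k,j} = phi_{k-1,j} - phi_{kk} phi_{k-1,k-j},  j = 1..k-1.
Step k = 1:
  phi_11 = rho(1) = -0.7577.
Step k = 2:
  phi_22 = [rho(2) - phi_11 rho(1)] / [1 - phi_11 rho(1)] = [0.7363 - (-0.7577)(-0.7577)] / [1 - (-0.7577)(-0.7577)]
         = 0.16219071 / 0.42589071 = 0.3808.
Therefore phi_{22} = 0.3808.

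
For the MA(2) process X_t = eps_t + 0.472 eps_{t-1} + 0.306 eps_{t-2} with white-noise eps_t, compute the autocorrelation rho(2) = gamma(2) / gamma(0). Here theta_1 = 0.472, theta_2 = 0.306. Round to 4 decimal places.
\rho(2) = 0.2324

For an MA(q) process with theta_0 = 1, the autocovariance is
  gamma(k) = sigma^2 * sum_{i=0..q-k} theta_i * theta_{i+k},
and rho(k) = gamma(k) / gamma(0). Sigma^2 cancels.
  numerator   = (1)*(0.306) = 0.306.
  denominator = (1)^2 + (0.472)^2 + (0.306)^2 = 1.31642.
  rho(2) = 0.306 / 1.31642 = 0.2324.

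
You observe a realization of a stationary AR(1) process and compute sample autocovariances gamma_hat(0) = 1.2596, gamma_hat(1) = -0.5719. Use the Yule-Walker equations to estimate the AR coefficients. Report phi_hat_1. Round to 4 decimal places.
\hat\phi_{1} = -0.4540

The Yule-Walker equations for an AR(p) process read, in matrix form,
  Gamma_p phi = r_p,   with   (Gamma_p)_{ij} = gamma(|i - j|),
                       (r_p)_i = gamma(i),   i,j = 1..p.
Substitute the sample gammas (Toeplitz matrix and right-hand side of size 1):
  Gamma_p = [[1.2596]]
  r_p     = [-0.5719]
With p = 1 this is the single equation gamma(0) phi_1 = gamma(1):
  phi_hat_1 = gamma(1) / gamma(0) = -0.5719 / 1.2596 = -0.4540.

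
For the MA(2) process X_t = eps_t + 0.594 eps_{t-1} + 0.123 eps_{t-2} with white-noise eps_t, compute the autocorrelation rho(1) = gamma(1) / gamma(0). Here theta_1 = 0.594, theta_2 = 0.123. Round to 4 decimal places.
\rho(1) = 0.4876

For an MA(q) process with theta_0 = 1, the autocovariance is
  gamma(k) = sigma^2 * sum_{i=0..q-k} theta_i * theta_{i+k},
and rho(k) = gamma(k) / gamma(0). Sigma^2 cancels.
  numerator   = (1)*(0.594) + (0.594)*(0.123) = 0.667062.
  denominator = (1)^2 + (0.594)^2 + (0.123)^2 = 1.367965.
  rho(1) = 0.667062 / 1.367965 = 0.4876.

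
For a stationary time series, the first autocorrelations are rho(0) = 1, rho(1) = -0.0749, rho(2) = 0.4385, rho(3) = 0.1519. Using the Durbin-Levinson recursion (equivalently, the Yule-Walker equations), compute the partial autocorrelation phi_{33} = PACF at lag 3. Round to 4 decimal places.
\phi_{33} = 0.2519

The PACF at lag k is phi_{kk}, the last component of the solution
to the Yule-Walker system G_k phi = r_k where
  (G_k)_{ij} = rho(|i - j|), (r_k)_i = rho(i), i,j = 1..k.
Equivalently, Durbin-Levinson gives phi_{kk} iteratively:
  phi_{11} = rho(1)
  phi_{kk} = [rho(k) - sum_{j=1..k-1} phi_{k-1,j} rho(k-j)]
            / [1 - sum_{j=1..k-1} phi_{k-1,j} rho(j)],
  phi_{k,j} = phi_{k-1,j} - phi_{kk} phi_{k-1,k-j},  j = 1..k-1.
Step k = 1:
  phi_11 = rho(1) = -0.0749.
Step k = 2:
  phi_22 = [rho(2) - phi_11 rho(1)] / [1 - phi_11 rho(1)] = [0.4385 - (-0.0749)(-0.0749)] / [1 - (-0.0749)(-0.0749)]
         = 0.43288999 / 0.99438999 = 0.435332.
  Update: phi_21 = phi_11 - phi_22 phi_11 = -0.0749 - (0.435332)(-0.0749) = -0.042294.
Step k = 3:
  phi_33 = [rho(3) - phi_21 rho(2) - phi_22 rho(1)] / [1 - phi_21 rho(1) - phi_22 rho(2)]
    numerator   = 0.1519 - (-0.042294)(0.4385) - (0.435332)(-0.0749) = 0.20305213
    denominator = 1 - (-0.042294)(-0.0749) - (0.435332)(0.4385) = 0.80593903
  phi_33 = 0.20305213 / 0.80593903 = 0.2519.
Therefore phi_{33} = 0.2519.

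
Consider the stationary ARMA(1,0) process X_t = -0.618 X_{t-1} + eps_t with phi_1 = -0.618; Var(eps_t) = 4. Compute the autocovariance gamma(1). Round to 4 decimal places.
\gamma(1) = -3.9995

Multiply the model equation by X_{t-k} and take expectations. With theta_0 = psi_0 = 1 and psi_j the MA(infinity) weights, this gives
  gamma(k) - sum_i phi_i gamma(k-i) = c_k,
  c_k = sigma^2 * sum_{j=k..q} theta_j psi_{j-k}   (c_k = 0 for k > q),
using gamma(-m) = gamma(m).
Pure AR (q = 0): c_0 = sigma^2 = 4, c_k = 0 for k >= 1.
Equations for k = 0 and k = 1 (AR order 1):
  gamma(0) = phi_1 gamma(1) + c_0
  gamma(1) = phi_1 gamma(0) + c_1
Substituting the second into the first: gamma(0) (1 - phi_1^2) = c_0 + phi_1 c_1, so
  gamma(0) = c_0 / (1 - phi_1^2) = 4 / (1 - (-0.618)^2) = 4 / 0.618076 = 6.471696.
  gamma(1) = phi_1 gamma(0) = (-0.618)(6.471696) = -3.999508.
Therefore gamma(1) = -3.9995 (to 4 decimal places).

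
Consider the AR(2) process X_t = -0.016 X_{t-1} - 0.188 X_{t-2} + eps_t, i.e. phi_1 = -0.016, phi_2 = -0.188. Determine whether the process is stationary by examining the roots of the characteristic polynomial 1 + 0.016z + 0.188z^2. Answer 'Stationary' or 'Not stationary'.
\text{Stationary}

The AR(p) characteristic polynomial is P(z) = 1 + 0.016z + 0.188z^2.
Stationarity requires all roots to lie outside the unit circle, i.e. |z| > 1 for every root.
Set 1 + (0.016) z + (0.188) z^2 = 0, i.e. a z^2 + b z + c = 0 with a = 0.188, b = 0.016, c = 1.
Discriminant D = b^2 - 4ac = (0.016)^2 - 4*(0.188)*1 = 0.000256 - (0.752) = -0.751744.
D < 0, so the roots are the complex-conjugate pair z = (-b +/- i sqrt(-D)) / (2a) = -0.0426 +/- 2.3059i.
For a conjugate pair |z|^2 = z * conj(z) = (product of roots) = c/a = 1/(0.188) = 5.319149, so |z| = sqrt(5.319149) = 2.3063 for both roots.
Moduli of all roots: 2.3063, 2.3063.
All moduli strictly greater than 1? Yes.
Verdict: Stationary.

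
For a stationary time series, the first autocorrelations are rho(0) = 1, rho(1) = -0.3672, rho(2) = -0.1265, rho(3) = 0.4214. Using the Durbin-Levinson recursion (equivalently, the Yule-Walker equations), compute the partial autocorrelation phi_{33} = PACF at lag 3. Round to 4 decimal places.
\phi_{33} = 0.3180

The PACF at lag k is phi_{kk}, the last component of the solution
to the Yule-Walker system G_k phi = r_k where
  (G_k)_{ij} = rho(|i - j|), (r_k)_i = rho(i), i,j = 1..k.
Equivalently, Durbin-Levinson gives phi_{kk} iteratively:
  phi_{11} = rho(1)
  phi_{kk} = [rho(k) - sum_{j=1..k-1} phi_{k-1,j} rho(k-j)]
            / [1 - sum_{j=1..k-1} phi_{k-1,j} rho(j)],
  phi_{k,j} = phi_{k-1,j} - phi_{kk} phi_{k-1,k-j},  j = 1..k-1.
Step k = 1:
  phi_11 = rho(1) = -0.3672.
Step k = 2:
  phi_22 = [rho(2) - phi_11 rho(1)] / [1 - phi_11 rho(1)] = [-0.1265 - (-0.3672)(-0.3672)] / [1 - (-0.3672)(-0.3672)]
         = -0.26133584 / 0.86516416 = -0.302065.
  Update: phi_21 = phi_11 - phi_22 phi_11 = -0.3672 - (-0.302065)(-0.3672) = -0.478118.
Step k = 3:
  phi_33 = [rho(3) - phi_21 rho(2) - phi_22 rho(1)] / [1 - phi_21 rho(1) - phi_22 rho(2)]
    numerator   = 0.4214 - (-0.478118)(-0.1265) - (-0.302065)(-0.3672) = 0.24999976
    denominator = 1 - (-0.478118)(-0.3672) - (-0.302065)(-0.1265) = 0.78622374
  phi_33 = 0.24999976 / 0.78622374 = 0.318.
Therefore phi_{33} = 0.3180.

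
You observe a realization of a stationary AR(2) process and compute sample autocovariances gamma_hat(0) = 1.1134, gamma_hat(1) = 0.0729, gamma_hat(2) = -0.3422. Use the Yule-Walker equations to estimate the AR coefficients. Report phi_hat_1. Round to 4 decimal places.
\hat\phi_{1} = 0.0860

The Yule-Walker equations for an AR(p) process read, in matrix form,
  Gamma_p phi = r_p,   with   (Gamma_p)_{ij} = gamma(|i - j|),
                       (r_p)_i = gamma(i),   i,j = 1..p.
Substitute the sample gammas (Toeplitz matrix and right-hand side of size 2):
  Gamma_p = [[1.1134, 0.0729], [0.0729, 1.1134]]
  r_p     = [0.0729, -0.3422]
Written out:
  1.1134 phi_1 + 0.0729 phi_2 = 0.0729
  0.0729 phi_1 + 1.1134 phi_2 = -0.3422
Solve by Cramer's rule:
  det = gamma(0)^2 - gamma(1)^2 = (1.1134)^2 - (0.0729)^2 = 1.23965956 - 0.00531441 = 1.23434515
  phi_hat_1 = [gamma(1) gamma(0) - gamma(1) gamma(2)] / det = [(0.0729)(1.1134) - (0.0729)(-0.3422)] / 1.23434515 = 0.10611324 / 1.23434515 = 0.086
  phi_hat_2 = [gamma(0) gamma(2) - gamma(1)^2] / det = [(1.1134)(-0.3422) - (0.0729)^2] / 1.23434515 = -0.38631989 / 1.23434515 = -0.313
So phi_hat = [0.0860, -0.3130].
Therefore phi_hat_1 = 0.0860.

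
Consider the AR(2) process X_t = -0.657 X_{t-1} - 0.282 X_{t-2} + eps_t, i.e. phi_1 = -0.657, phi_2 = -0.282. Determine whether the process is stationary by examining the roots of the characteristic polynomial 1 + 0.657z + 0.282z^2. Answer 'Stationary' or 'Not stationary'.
\text{Stationary}

The AR(p) characteristic polynomial is P(z) = 1 + 0.657z + 0.282z^2.
Stationarity requires all roots to lie outside the unit circle, i.e. |z| > 1 for every root.
Set 1 + (0.657) z + (0.282) z^2 = 0, i.e. a z^2 + b z + c = 0 with a = 0.282, b = 0.657, c = 1.
Discriminant D = b^2 - 4ac = (0.657)^2 - 4*(0.282)*1 = 0.431649 - (1.128) = -0.696351.
D < 0, so the roots are the complex-conjugate pair z = (-b +/- i sqrt(-D)) / (2a) = -1.1649 +/- 1.4796i.
For a conjugate pair |z|^2 = z * conj(z) = (product of roots) = c/a = 1/(0.282) = 3.546099, so |z| = sqrt(3.546099) = 1.8831 for both roots.
Moduli of all roots: 1.8831, 1.8831.
All moduli strictly greater than 1? Yes.
Verdict: Stationary.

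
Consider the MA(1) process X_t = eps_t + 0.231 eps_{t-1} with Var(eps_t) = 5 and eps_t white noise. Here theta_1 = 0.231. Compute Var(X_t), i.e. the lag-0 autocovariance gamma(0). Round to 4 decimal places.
\gamma(0) = 5.2668

For an MA(q) process X_t = eps_t + sum_i theta_i eps_{t-i} with
Var(eps_t) = sigma^2, the variance is
  gamma(0) = sigma^2 * (1 + sum_i theta_i^2).
  sum_i theta_i^2 = (0.231)^2 = 0.053361.
  gamma(0) = 5 * (1 + 0.053361) = 5 * 1.053361 = 5.266805, which rounds to 5.2668.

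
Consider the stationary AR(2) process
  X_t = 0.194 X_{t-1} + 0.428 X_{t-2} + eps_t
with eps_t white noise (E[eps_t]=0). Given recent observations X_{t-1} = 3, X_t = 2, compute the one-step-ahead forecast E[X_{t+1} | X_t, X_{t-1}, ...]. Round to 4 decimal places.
E[X_{t+1} \mid \mathcal F_t] = 1.6720

For an AR(p) model X_t = c + sum_i phi_i X_{t-i} + eps_t, the
one-step-ahead conditional mean is
  E[X_{t+1} | X_t, ...] = c + sum_i phi_i X_{t+1-i}.
Substitute known values:
  E[X_{t+1} | ...] = (0.194) * (2) + (0.428) * (3)
                   = 1.6720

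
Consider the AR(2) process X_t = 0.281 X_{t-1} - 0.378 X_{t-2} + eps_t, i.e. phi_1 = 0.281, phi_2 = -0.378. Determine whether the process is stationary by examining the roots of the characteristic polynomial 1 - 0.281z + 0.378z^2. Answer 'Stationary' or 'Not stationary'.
\text{Stationary}

The AR(p) characteristic polynomial is P(z) = 1 - 0.281z + 0.378z^2.
Stationarity requires all roots to lie outside the unit circle, i.e. |z| > 1 for every root.
Set 1 + (-0.281) z + (0.378) z^2 = 0, i.e. a z^2 + b z + c = 0 with a = 0.378, b = -0.281, c = 1.
Discriminant D = b^2 - 4ac = (-0.281)^2 - 4*(0.378)*1 = 0.078961 - (1.512) = -1.433039.
D < 0, so the roots are the complex-conjugate pair z = (-b +/- i sqrt(-D)) / (2a) = 0.3717 +/- 1.5835i.
For a conjugate pair |z|^2 = z * conj(z) = (product of roots) = c/a = 1/(0.378) = 2.645503, so |z| = sqrt(2.645503) = 1.6265 for both roots.
Moduli of all roots: 1.6265, 1.6265.
All moduli strictly greater than 1? Yes.
Verdict: Stationary.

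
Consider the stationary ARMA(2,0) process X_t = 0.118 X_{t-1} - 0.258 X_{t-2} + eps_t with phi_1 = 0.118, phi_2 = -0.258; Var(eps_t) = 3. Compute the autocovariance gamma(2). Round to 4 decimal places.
\gamma(2) = -0.8007

Multiply the model equation by X_{t-k} and take expectations. With theta_0 = psi_0 = 1 and psi_j the MA(infinity) weights, this gives
  gamma(k) - sum_i phi_i gamma(k-i) = c_k,
  c_k = sigma^2 * sum_{j=k..q} theta_j psi_{j-k}   (c_k = 0 for k > q),
using gamma(-m) = gamma(m).
Pure AR (q = 0): c_0 = sigma^2 = 3, c_k = 0 for k >= 1.
Equations for k = 0, 1, 2 (AR order 2, c_2 = 0):
  (E0) gamma(0) = phi_1 gamma(1) + phi_2 gamma(2) + c_0
  (E1) gamma(1) = phi_1 gamma(0) + phi_2 gamma(1) + c_1
  (E2) gamma(2) = phi_1 gamma(1) + phi_2 gamma(0)
From (E1): gamma(1) = A gamma(0) + B with
  A = phi_1 / (1 - phi_2) = 0.118 / 1.258 = 0.0938,   B = c_1 / (1 - phi_2) = 0 / 1.258 = 0.
Insert (E2) into (E0): gamma(0) (1 - phi_2^2) = phi_1 (1 + phi_2) gamma(1) + c_0.
  phi_1 (1 + phi_2) = (0.118)(0.742) = 0.087556,   1 - phi_2^2 = 0.933436.
Replace gamma(1) by A gamma(0) + B and collect gamma(0):
  gamma(0) [0.933436 - (0.087556)(0.0938)] = c_0 = 3
  gamma(0) * 0.925223 = 3
  gamma(0) = 3 / 0.925223 = 3.242461.
  gamma(1) = A gamma(0) = (0.0938)(3.242461) = 0.304142.
  gamma(2) = phi_1 gamma(1) + phi_2 gamma(0) = (0.118)(0.304142) + (-0.258)(3.242461) = -0.800666.
Therefore gamma(2) = -0.8007 (to 4 decimal places).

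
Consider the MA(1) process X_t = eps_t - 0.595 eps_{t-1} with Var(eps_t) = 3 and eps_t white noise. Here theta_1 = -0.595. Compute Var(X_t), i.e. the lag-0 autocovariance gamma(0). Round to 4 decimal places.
\gamma(0) = 4.0621

For an MA(q) process X_t = eps_t + sum_i theta_i eps_{t-i} with
Var(eps_t) = sigma^2, the variance is
  gamma(0) = sigma^2 * (1 + sum_i theta_i^2).
  sum_i theta_i^2 = (-0.595)^2 = 0.354025.
  gamma(0) = 3 * (1 + 0.354025) = 3 * 1.354025 = 4.062075, which rounds to 4.0621.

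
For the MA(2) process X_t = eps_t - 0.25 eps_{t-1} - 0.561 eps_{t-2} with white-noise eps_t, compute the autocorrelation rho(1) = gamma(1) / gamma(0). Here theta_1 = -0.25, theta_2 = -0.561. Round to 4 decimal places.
\rho(1) = -0.0797

For an MA(q) process with theta_0 = 1, the autocovariance is
  gamma(k) = sigma^2 * sum_{i=0..q-k} theta_i * theta_{i+k},
and rho(k) = gamma(k) / gamma(0). Sigma^2 cancels.
  numerator   = (1)*(-0.25) + (-0.25)*(-0.561) = -0.10975.
  denominator = (1)^2 + (-0.25)^2 + (-0.561)^2 = 1.377221.
  rho(1) = -0.10975 / 1.377221 = -0.0797.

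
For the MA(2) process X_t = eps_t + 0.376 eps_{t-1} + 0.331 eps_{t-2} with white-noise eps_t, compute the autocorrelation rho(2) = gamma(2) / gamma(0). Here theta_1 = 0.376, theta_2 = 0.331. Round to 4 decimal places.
\rho(2) = 0.2646

For an MA(q) process with theta_0 = 1, the autocovariance is
  gamma(k) = sigma^2 * sum_{i=0..q-k} theta_i * theta_{i+k},
and rho(k) = gamma(k) / gamma(0). Sigma^2 cancels.
  numerator   = (1)*(0.331) = 0.331.
  denominator = (1)^2 + (0.376)^2 + (0.331)^2 = 1.250937.
  rho(2) = 0.331 / 1.250937 = 0.2646.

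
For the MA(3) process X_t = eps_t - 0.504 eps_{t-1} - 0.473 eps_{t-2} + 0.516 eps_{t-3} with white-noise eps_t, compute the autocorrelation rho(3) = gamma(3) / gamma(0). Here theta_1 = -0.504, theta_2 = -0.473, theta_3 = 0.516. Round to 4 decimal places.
\rho(3) = 0.2959

For an MA(q) process with theta_0 = 1, the autocovariance is
  gamma(k) = sigma^2 * sum_{i=0..q-k} theta_i * theta_{i+k},
and rho(k) = gamma(k) / gamma(0). Sigma^2 cancels.
  numerator   = (1)*(0.516) = 0.516.
  denominator = (1)^2 + (-0.504)^2 + (-0.473)^2 + (0.516)^2 = 1.744001.
  rho(3) = 0.516 / 1.744001 = 0.2959.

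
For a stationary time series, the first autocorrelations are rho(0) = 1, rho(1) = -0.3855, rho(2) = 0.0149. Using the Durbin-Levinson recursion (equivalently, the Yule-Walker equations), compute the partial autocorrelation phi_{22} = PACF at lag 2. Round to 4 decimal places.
\phi_{22} = -0.1570

The PACF at lag k is phi_{kk}, the last component of the solution
to the Yule-Walker system G_k phi = r_k where
  (G_k)_{ij} = rho(|i - j|), (r_k)_i = rho(i), i,j = 1..k.
Equivalently, Durbin-Levinson gives phi_{kk} iteratively:
  phi_{11} = rho(1)
  phi_{kk} = [rho(k) - sum_{j=1..k-1} phi_{k-1,j} rho(k-j)]
            / [1 - sum_{j=1..k-1} phi_{k-1,j} rho(j)],
  phi_{k,j} = phi_{k-1,j} - phi_{kk} phi_{k-1,k-j},  j = 1..k-1.
Step k = 1:
  phi_11 = rho(1) = -0.3855.
Step k = 2:
  phi_22 = [rho(2) - phi_11 rho(1)] / [1 - phi_11 rho(1)] = [0.0149 - (-0.3855)(-0.3855)] / [1 - (-0.3855)(-0.3855)]
         = -0.13371025 / 0.85138975 = -0.157.
Therefore phi_{22} = -0.1570.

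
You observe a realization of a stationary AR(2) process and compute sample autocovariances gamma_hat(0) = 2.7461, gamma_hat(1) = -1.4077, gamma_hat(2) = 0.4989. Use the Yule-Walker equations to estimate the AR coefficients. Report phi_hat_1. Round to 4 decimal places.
\hat\phi_{1} = -0.5690

The Yule-Walker equations for an AR(p) process read, in matrix form,
  Gamma_p phi = r_p,   with   (Gamma_p)_{ij} = gamma(|i - j|),
                       (r_p)_i = gamma(i),   i,j = 1..p.
Substitute the sample gammas (Toeplitz matrix and right-hand side of size 2):
  Gamma_p = [[2.7461, -1.4077], [-1.4077, 2.7461]]
  r_p     = [-1.4077, 0.4989]
Written out:
  2.7461 phi_1 - 1.4077 phi_2 = -1.4077
  -1.4077 phi_1 + 2.7461 phi_2 = 0.4989
Solve by Cramer's rule:
  det = gamma(0)^2 - gamma(1)^2 = (2.7461)^2 - (-1.4077)^2 = 7.54106521 - 1.98161929 = 5.55944592
  phi_hat_1 = [gamma(1) gamma(0) - gamma(1) gamma(2)] / det = [(-1.4077)(2.7461) - (-1.4077)(0.4989)] / 5.55944592 = -3.16338344 / 5.55944592 = -0.569
  phi_hat_2 = [gamma(0) gamma(2) - gamma(1)^2] / det = [(2.7461)(0.4989) - (-1.4077)^2] / 5.55944592 = -0.61159 / 5.55944592 = -0.11
So phi_hat = [-0.5690, -0.1100].
Therefore phi_hat_1 = -0.5690.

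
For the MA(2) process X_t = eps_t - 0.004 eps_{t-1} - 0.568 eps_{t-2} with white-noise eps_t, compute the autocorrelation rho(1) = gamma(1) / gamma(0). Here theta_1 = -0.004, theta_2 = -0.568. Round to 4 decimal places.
\rho(1) = -0.0013

For an MA(q) process with theta_0 = 1, the autocovariance is
  gamma(k) = sigma^2 * sum_{i=0..q-k} theta_i * theta_{i+k},
and rho(k) = gamma(k) / gamma(0). Sigma^2 cancels.
  numerator   = (1)*(-0.004) + (-0.004)*(-0.568) = -0.001728.
  denominator = (1)^2 + (-0.004)^2 + (-0.568)^2 = 1.32264.
  rho(1) = -0.001728 / 1.32264 = -0.0013.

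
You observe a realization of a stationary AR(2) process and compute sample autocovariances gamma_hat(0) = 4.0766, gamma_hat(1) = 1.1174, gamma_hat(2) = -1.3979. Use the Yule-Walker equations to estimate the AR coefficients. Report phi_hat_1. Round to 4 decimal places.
\hat\phi_{1} = 0.3980

The Yule-Walker equations for an AR(p) process read, in matrix form,
  Gamma_p phi = r_p,   with   (Gamma_p)_{ij} = gamma(|i - j|),
                       (r_p)_i = gamma(i),   i,j = 1..p.
Substitute the sample gammas (Toeplitz matrix and right-hand side of size 2):
  Gamma_p = [[4.0766, 1.1174], [1.1174, 4.0766]]
  r_p     = [1.1174, -1.3979]
Written out:
  4.0766 phi_1 + 1.1174 phi_2 = 1.1174
  1.1174 phi_1 + 4.0766 phi_2 = -1.3979
Solve by Cramer's rule:
  det = gamma(0)^2 - gamma(1)^2 = (4.0766)^2 - (1.1174)^2 = 16.61866756 - 1.24858276 = 15.3700848
  phi_hat_1 = [gamma(1) gamma(0) - gamma(1) gamma(2)] / det = [(1.1174)(4.0766) - (1.1174)(-1.3979)] / 15.3700848 = 6.1172063 / 15.3700848 = 0.398
  phi_hat_2 = [gamma(0) gamma(2) - gamma(1)^2] / det = [(4.0766)(-1.3979) - (1.1174)^2] / 15.3700848 = -6.9472619 / 15.3700848 = -0.452
So phi_hat = [0.3980, -0.4520].
Therefore phi_hat_1 = 0.3980.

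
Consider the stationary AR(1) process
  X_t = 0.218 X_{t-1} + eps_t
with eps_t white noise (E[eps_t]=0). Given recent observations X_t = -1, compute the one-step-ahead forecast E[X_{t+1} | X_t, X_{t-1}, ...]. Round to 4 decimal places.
E[X_{t+1} \mid \mathcal F_t] = -0.2180

For an AR(p) model X_t = c + sum_i phi_i X_{t-i} + eps_t, the
one-step-ahead conditional mean is
  E[X_{t+1} | X_t, ...] = c + sum_i phi_i X_{t+1-i}.
Substitute known values:
  E[X_{t+1} | ...] = (0.218) * (-1)
                   = -0.2180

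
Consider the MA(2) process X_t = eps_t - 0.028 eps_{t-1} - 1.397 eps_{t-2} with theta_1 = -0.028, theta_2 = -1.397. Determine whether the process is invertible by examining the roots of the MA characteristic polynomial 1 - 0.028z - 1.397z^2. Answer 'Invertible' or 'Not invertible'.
\text{Not invertible}

The MA(q) characteristic polynomial is P(z) = 1 - 0.028z - 1.397z^2.
Invertibility requires all roots to lie outside the unit circle, i.e. |z| > 1 for every root.
Set 1 + (-0.028) z + (-1.397) z^2 = 0, i.e. a z^2 + b z + c = 0 with a = -1.397, b = -0.028, c = 1.
Discriminant D = b^2 - 4ac = (-0.028)^2 - 4*(-1.397)*1 = 0.000784 - (-5.588) = 5.588784.
D >= 0, so the roots are real: z = (-b +/- sqrt(D)) / (2a) = (0.028 +/- 2.364061) / (-2.794).
  z_1 = (0.028 + 2.364061) / (-2.794) = -0.8561,   |z_1| = 0.8561.
  z_2 = (0.028 - 2.364061) / (-2.794) = 0.8361,   |z_2| = 0.8361.
Moduli of all roots: 0.8561, 0.8361.
All moduli strictly greater than 1? No.
Verdict: Not invertible.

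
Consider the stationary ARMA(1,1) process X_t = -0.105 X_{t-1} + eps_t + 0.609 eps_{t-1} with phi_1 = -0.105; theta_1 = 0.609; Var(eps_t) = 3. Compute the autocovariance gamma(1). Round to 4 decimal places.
\gamma(1) = 1.4311

Multiply the model equation by X_{t-k} and take expectations. With theta_0 = psi_0 = 1 and psi_j the MA(infinity) weights, this gives
  gamma(k) - sum_i phi_i gamma(k-i) = c_k,
  c_k = sigma^2 * sum_{j=k..q} theta_j psi_{j-k}   (c_k = 0 for k > q),
using gamma(-m) = gamma(m).
psi-weights needed (psi_j = theta_j + sum_i phi_i psi_{j-i}):
  psi_1 = theta_1 + phi_1 = 0.609 + (-0.105) = 0.504
Right-hand sides:
  c_0 = sigma^2 (1 + theta_1 psi_1) = 3 * (1 + (0.609)(0.504)) = 3 * 1.306936 = 3.920808
  c_1 = sigma^2 theta_1 = 3 * (0.609) = 1.827
  c_2 = 0
Equations for k = 0 and k = 1 (AR order 1):
  gamma(0) = phi_1 gamma(1) + c_0
  gamma(1) = phi_1 gamma(0) + c_1
Substituting the second into the first: gamma(0) (1 - phi_1^2) = c_0 + phi_1 c_1, so
  gamma(0) = (c_0 + phi_1 c_1) / (1 - phi_1^2) = (3.920808 + (-0.105)(1.827)) / (1 - (-0.105)^2) = 3.728973 / 0.988975 = 3.770543.
  gamma(1) = phi_1 gamma(0) + c_1 = (-0.105)(3.770543) + (1.827) = 1.431093.
Therefore gamma(1) = 1.4311 (to 4 decimal places).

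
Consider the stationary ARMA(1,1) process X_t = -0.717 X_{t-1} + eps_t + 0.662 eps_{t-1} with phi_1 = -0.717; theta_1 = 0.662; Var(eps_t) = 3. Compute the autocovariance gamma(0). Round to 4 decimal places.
\gamma(0) = 3.0187

Multiply the model equation by X_{t-k} and take expectations. With theta_0 = psi_0 = 1 and psi_j the MA(infinity) weights, this gives
  gamma(k) - sum_i phi_i gamma(k-i) = c_k,
  c_k = sigma^2 * sum_{j=k..q} theta_j psi_{j-k}   (c_k = 0 for k > q),
using gamma(-m) = gamma(m).
psi-weights needed (psi_j = theta_j + sum_i phi_i psi_{j-i}):
  psi_1 = theta_1 + phi_1 = 0.662 + (-0.717) = -0.055
Right-hand sides:
  c_0 = sigma^2 (1 + theta_1 psi_1) = 3 * (1 + (0.662)(-0.055)) = 3 * 0.96359 = 2.89077
  c_1 = sigma^2 theta_1 = 3 * (0.662) = 1.986
  c_2 = 0
Equations for k = 0 and k = 1 (AR order 1):
  gamma(0) = phi_1 gamma(1) + c_0
  gamma(1) = phi_1 gamma(0) + c_1
Substituting the second into the first: gamma(0) (1 - phi_1^2) = c_0 + phi_1 c_1, so
  gamma(0) = (c_0 + phi_1 c_1) / (1 - phi_1^2) = (2.89077 + (-0.717)(1.986)) / (1 - (-0.717)^2) = 1.466808 / 0.485911 = 3.018676.
Therefore gamma(0) = 3.0187 (to 4 decimal places).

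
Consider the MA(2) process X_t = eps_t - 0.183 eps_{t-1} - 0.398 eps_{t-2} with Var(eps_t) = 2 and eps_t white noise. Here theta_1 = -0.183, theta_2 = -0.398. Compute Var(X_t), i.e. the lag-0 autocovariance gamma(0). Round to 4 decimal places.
\gamma(0) = 2.3838

For an MA(q) process X_t = eps_t + sum_i theta_i eps_{t-i} with
Var(eps_t) = sigma^2, the variance is
  gamma(0) = sigma^2 * (1 + sum_i theta_i^2).
  sum_i theta_i^2 = (-0.183)^2 + (-0.398)^2 = 0.033489 + 0.158404 = 0.191893.
  gamma(0) = 2 * (1 + 0.191893) = 2 * 1.191893 = 2.383786, which rounds to 2.3838.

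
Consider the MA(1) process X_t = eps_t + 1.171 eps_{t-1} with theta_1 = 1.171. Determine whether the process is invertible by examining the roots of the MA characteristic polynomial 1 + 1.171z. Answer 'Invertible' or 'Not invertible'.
\text{Not invertible}

The MA(q) characteristic polynomial is P(z) = 1 + 1.171z.
Invertibility requires all roots to lie outside the unit circle, i.e. |z| > 1 for every root.
This is linear in z: 1 + (1.171) z = 0  =>  z = -1/(1.171) = -0.853971,  |z| = 0.853971.
Moduli of all roots: 0.8540.
All moduli strictly greater than 1? No.
Verdict: Not invertible.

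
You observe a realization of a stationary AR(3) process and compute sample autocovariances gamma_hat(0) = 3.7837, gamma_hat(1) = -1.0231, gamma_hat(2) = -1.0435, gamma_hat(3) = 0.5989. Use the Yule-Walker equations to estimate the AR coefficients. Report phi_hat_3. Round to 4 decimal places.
\hat\phi_{3} = -0.0580

The Yule-Walker equations for an AR(p) process read, in matrix form,
  Gamma_p phi = r_p,   with   (Gamma_p)_{ij} = gamma(|i - j|),
                       (r_p)_i = gamma(i),   i,j = 1..p.
Substitute the sample gammas (Toeplitz matrix and right-hand side of size 3):
  Gamma_p = [[3.7837, -1.0231, -1.0435], [-1.0231, 3.7837, -1.0231], [-1.0435, -1.0231, 3.7837]]
  r_p     = [-1.0231, -1.0435, 0.5989]
Written out (R1..R3):
  (R1) 3.7837 phi_1 - 1.0231 phi_2 - 1.0435 phi_3 = -1.0231
  (R2) -1.0231 phi_1 + 3.7837 phi_2 - 1.0231 phi_3 = -1.0435
  (R3) -1.0435 phi_1 - 1.0231 phi_2 + 3.7837 phi_3 = 0.5989
Gaussian elimination:
  R2 <- R2 - (-1.0231/3.7837) R1 = R2 - (-0.270397) R1:  3.507057 phi_2 - 1.305259 phi_3 = -1.320143
  R3 <- R3 - (-1.0435/3.7837) R1 = R3 - (-0.275788) R1:  -1.305259 phi_2 + 3.495915 phi_3 = 0.316741
  R3 <- R3 - (-1.305259/3.507057) R2 = R3 - (-0.372181) R2:  3.010123 phi_3 = -0.174591
Back-substitution:
  phi_hat_3 = -0.174591 / 3.010123 = -0.058001
  phi_hat_2 = (-1.320143 - (-1.305259)(-0.058001)) / 3.507057 = -0.398012
  phi_hat_1 = (-1.0231 - (-1.0231)(-0.398012) - (-1.0435)(-0.058001)) / 3.7837 = -0.394014
So phi_hat = [-0.3940, -0.3980, -0.0580].
Therefore phi_hat_3 = -0.0580.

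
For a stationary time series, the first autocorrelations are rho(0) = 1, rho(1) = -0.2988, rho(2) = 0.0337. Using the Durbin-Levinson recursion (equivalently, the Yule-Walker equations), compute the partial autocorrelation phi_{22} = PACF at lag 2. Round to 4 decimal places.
\phi_{22} = -0.0610

The PACF at lag k is phi_{kk}, the last component of the solution
to the Yule-Walker system G_k phi = r_k where
  (G_k)_{ij} = rho(|i - j|), (r_k)_i = rho(i), i,j = 1..k.
Equivalently, Durbin-Levinson gives phi_{kk} iteratively:
  phi_{11} = rho(1)
  phi_{kk} = [rho(k) - sum_{j=1..k-1} phi_{k-1,j} rho(k-j)]
            / [1 - sum_{j=1..k-1} phi_{k-1,j} rho(j)],
  phi_{k,j} = phi_{k-1,j} - phi_{kk} phi_{k-1,k-j},  j = 1..k-1.
Step k = 1:
  phi_11 = rho(1) = -0.2988.
Step k = 2:
  phi_22 = [rho(2) - phi_11 rho(1)] / [1 - phi_11 rho(1)] = [0.0337 - (-0.2988)(-0.2988)] / [1 - (-0.2988)(-0.2988)]
         = -0.05558144 / 0.91071856 = -0.061.
Therefore phi_{22} = -0.0610.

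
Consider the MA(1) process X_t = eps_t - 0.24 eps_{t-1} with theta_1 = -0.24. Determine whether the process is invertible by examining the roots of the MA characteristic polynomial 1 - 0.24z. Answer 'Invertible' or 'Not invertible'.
\text{Invertible}

The MA(q) characteristic polynomial is P(z) = 1 - 0.24z.
Invertibility requires all roots to lie outside the unit circle, i.e. |z| > 1 for every root.
This is linear in z: 1 + (-0.24) z = 0  =>  z = -1/(-0.24) = 4.166667,  |z| = 4.166667.
Moduli of all roots: 4.1667.
All moduli strictly greater than 1? Yes.
Verdict: Invertible.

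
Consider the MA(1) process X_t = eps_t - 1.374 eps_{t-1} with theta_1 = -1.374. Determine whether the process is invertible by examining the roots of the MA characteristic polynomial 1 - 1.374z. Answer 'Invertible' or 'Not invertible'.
\text{Not invertible}

The MA(q) characteristic polynomial is P(z) = 1 - 1.374z.
Invertibility requires all roots to lie outside the unit circle, i.e. |z| > 1 for every root.
This is linear in z: 1 + (-1.374) z = 0  =>  z = -1/(-1.374) = 0.727802,  |z| = 0.727802.
Moduli of all roots: 0.7278.
All moduli strictly greater than 1? No.
Verdict: Not invertible.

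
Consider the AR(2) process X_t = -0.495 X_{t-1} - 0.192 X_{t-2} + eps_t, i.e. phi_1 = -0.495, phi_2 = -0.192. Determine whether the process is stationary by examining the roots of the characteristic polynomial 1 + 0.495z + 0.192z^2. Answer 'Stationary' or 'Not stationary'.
\text{Stationary}

The AR(p) characteristic polynomial is P(z) = 1 + 0.495z + 0.192z^2.
Stationarity requires all roots to lie outside the unit circle, i.e. |z| > 1 for every root.
Set 1 + (0.495) z + (0.192) z^2 = 0, i.e. a z^2 + b z + c = 0 with a = 0.192, b = 0.495, c = 1.
Discriminant D = b^2 - 4ac = (0.495)^2 - 4*(0.192)*1 = 0.245025 - (0.768) = -0.522975.
D < 0, so the roots are the complex-conjugate pair z = (-b +/- i sqrt(-D)) / (2a) = -1.2891 +/- 1.8833i.
For a conjugate pair |z|^2 = z * conj(z) = (product of roots) = c/a = 1/(0.192) = 5.208333, so |z| = sqrt(5.208333) = 2.2822 for both roots.
Moduli of all roots: 2.2822, 2.2822.
All moduli strictly greater than 1? Yes.
Verdict: Stationary.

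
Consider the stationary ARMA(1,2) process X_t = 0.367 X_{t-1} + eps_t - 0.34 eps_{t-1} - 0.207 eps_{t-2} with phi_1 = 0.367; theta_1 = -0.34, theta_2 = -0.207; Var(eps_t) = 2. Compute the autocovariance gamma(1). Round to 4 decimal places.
\gamma(1) = 0.0763

Multiply the model equation by X_{t-k} and take expectations. With theta_0 = psi_0 = 1 and psi_j the MA(infinity) weights, this gives
  gamma(k) - sum_i phi_i gamma(k-i) = c_k,
  c_k = sigma^2 * sum_{j=k..q} theta_j psi_{j-k}   (c_k = 0 for k > q),
using gamma(-m) = gamma(m).
psi-weights needed (psi_j = theta_j + sum_i phi_i psi_{j-i}):
  psi_1 = theta_1 + phi_1 = -0.34 + (0.367) = 0.027
  psi_2 = theta_2 + phi_1 psi_1 = -0.207 + (0.367)(0.027) = -0.197091
Right-hand sides:
  c_0 = sigma^2 (1 + theta_1 psi_1 + theta_2 psi_2) = 2 * (1 + (-0.34)(0.027) + (-0.207)(-0.197091)) = 2 * 1.031618 = 2.063236
  c_1 = sigma^2 (theta_1 + theta_2 psi_1) = 2 * (-0.34 + (-0.207)(0.027)) = -0.691178
  c_2 = sigma^2 theta_2 = 2 * (-0.207) = -0.414
Equations for k = 0 and k = 1 (AR order 1):
  gamma(0) = phi_1 gamma(1) + c_0
  gamma(1) = phi_1 gamma(0) + c_1
Substituting the second into the first: gamma(0) (1 - phi_1^2) = c_0 + phi_1 c_1, so
  gamma(0) = (c_0 + phi_1 c_1) / (1 - phi_1^2) = (2.063236 + (0.367)(-0.691178)) / (1 - (0.367)^2) = 1.809573 / 0.865311 = 2.09124.
  gamma(1) = phi_1 gamma(0) + c_1 = (0.367)(2.09124) + (-0.691178) = 0.076307.
Therefore gamma(1) = 0.0763 (to 4 decimal places).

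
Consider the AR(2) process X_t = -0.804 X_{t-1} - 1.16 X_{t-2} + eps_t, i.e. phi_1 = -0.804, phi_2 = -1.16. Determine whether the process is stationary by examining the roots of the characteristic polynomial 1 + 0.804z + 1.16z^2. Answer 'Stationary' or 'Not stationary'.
\text{Not stationary}

The AR(p) characteristic polynomial is P(z) = 1 + 0.804z + 1.16z^2.
Stationarity requires all roots to lie outside the unit circle, i.e. |z| > 1 for every root.
Set 1 + (0.804) z + (1.16) z^2 = 0, i.e. a z^2 + b z + c = 0 with a = 1.16, b = 0.804, c = 1.
Discriminant D = b^2 - 4ac = (0.804)^2 - 4*(1.16)*1 = 0.646416 - (4.64) = -3.993584.
D < 0, so the roots are the complex-conjugate pair z = (-b +/- i sqrt(-D)) / (2a) = -0.3466 +/- 0.8614i.
For a conjugate pair |z|^2 = z * conj(z) = (product of roots) = c/a = 1/(1.16) = 0.862069, so |z| = sqrt(0.862069) = 0.9285 for both roots.
Moduli of all roots: 0.9285, 0.9285.
All moduli strictly greater than 1? No.
Verdict: Not stationary.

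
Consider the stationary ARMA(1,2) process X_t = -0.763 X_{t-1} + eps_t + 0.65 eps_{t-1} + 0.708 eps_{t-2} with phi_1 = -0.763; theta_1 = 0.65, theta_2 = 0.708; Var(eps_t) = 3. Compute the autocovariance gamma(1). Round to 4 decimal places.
\gamma(1) = -4.0639

Multiply the model equation by X_{t-k} and take expectations. With theta_0 = psi_0 = 1 and psi_j the MA(infinity) weights, this gives
  gamma(k) - sum_i phi_i gamma(k-i) = c_k,
  c_k = sigma^2 * sum_{j=k..q} theta_j psi_{j-k}   (c_k = 0 for k > q),
using gamma(-m) = gamma(m).
psi-weights needed (psi_j = theta_j + sum_i phi_i psi_{j-i}):
  psi_1 = theta_1 + phi_1 = 0.65 + (-0.763) = -0.113
  psi_2 = theta_2 + phi_1 psi_1 = 0.708 + (-0.763)(-0.113) = 0.794219
Right-hand sides:
  c_0 = sigma^2 (1 + theta_1 psi_1 + theta_2 psi_2) = 3 * (1 + (0.65)(-0.113) + (0.708)(0.794219)) = 3 * 1.488857 = 4.466571
  c_1 = sigma^2 (theta_1 + theta_2 psi_1) = 3 * (0.65 + (0.708)(-0.113)) = 1.709988
  c_2 = sigma^2 theta_2 = 3 * (0.708) = 2.124
Equations for k = 0 and k = 1 (AR order 1):
  gamma(0) = phi_1 gamma(1) + c_0
  gamma(1) = phi_1 gamma(0) + c_1
Substituting the second into the first: gamma(0) (1 - phi_1^2) = c_0 + phi_1 c_1, so
  gamma(0) = (c_0 + phi_1 c_1) / (1 - phi_1^2) = (4.466571 + (-0.763)(1.709988)) / (1 - (-0.763)^2) = 3.16185 / 0.417831 = 7.567295.
  gamma(1) = phi_1 gamma(0) + c_1 = (-0.763)(7.567295) + (1.709988) = -4.063858.
Therefore gamma(1) = -4.0639 (to 4 decimal places).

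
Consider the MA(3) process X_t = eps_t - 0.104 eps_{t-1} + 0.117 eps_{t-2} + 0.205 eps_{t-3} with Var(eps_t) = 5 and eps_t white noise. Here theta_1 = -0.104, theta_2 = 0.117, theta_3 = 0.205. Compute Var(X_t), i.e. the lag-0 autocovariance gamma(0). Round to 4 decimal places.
\gamma(0) = 5.3327

For an MA(q) process X_t = eps_t + sum_i theta_i eps_{t-i} with
Var(eps_t) = sigma^2, the variance is
  gamma(0) = sigma^2 * (1 + sum_i theta_i^2).
  sum_i theta_i^2 = (-0.104)^2 + (0.117)^2 + (0.205)^2 = 0.010816 + 0.013689 + 0.042025 = 0.06653.
  gamma(0) = 5 * (1 + 0.06653) = 5 * 1.06653 = 5.33265, which rounds to 5.3327.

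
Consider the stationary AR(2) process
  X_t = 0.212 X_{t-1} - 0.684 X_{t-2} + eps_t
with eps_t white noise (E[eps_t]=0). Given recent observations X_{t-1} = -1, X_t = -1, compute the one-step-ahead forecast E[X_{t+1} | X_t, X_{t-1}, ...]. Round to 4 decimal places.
E[X_{t+1} \mid \mathcal F_t] = 0.4720

For an AR(p) model X_t = c + sum_i phi_i X_{t-i} + eps_t, the
one-step-ahead conditional mean is
  E[X_{t+1} | X_t, ...] = c + sum_i phi_i X_{t+1-i}.
Substitute known values:
  E[X_{t+1} | ...] = (0.212) * (-1) + (-0.684) * (-1)
                   = 0.4720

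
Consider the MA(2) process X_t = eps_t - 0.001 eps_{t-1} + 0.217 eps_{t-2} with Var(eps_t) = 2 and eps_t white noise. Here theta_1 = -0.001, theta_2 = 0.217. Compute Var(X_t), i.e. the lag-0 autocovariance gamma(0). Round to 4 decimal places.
\gamma(0) = 2.0942

For an MA(q) process X_t = eps_t + sum_i theta_i eps_{t-i} with
Var(eps_t) = sigma^2, the variance is
  gamma(0) = sigma^2 * (1 + sum_i theta_i^2).
  sum_i theta_i^2 = (-0.001)^2 + (0.217)^2 = 0.000001 + 0.047089 = 0.04709.
  gamma(0) = 2 * (1 + 0.04709) = 2 * 1.04709 = 2.09418, which rounds to 2.0942.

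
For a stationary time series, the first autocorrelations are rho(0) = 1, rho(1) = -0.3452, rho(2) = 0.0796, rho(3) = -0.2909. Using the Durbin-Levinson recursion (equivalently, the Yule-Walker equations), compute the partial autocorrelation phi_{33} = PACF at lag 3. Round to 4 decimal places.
\phi_{33} = -0.3159

The PACF at lag k is phi_{kk}, the last component of the solution
to the Yule-Walker system G_k phi = r_k where
  (G_k)_{ij} = rho(|i - j|), (r_k)_i = rho(i), i,j = 1..k.
Equivalently, Durbin-Levinson gives phi_{kk} iteratively:
  phi_{11} = rho(1)
  phi_{kk} = [rho(k) - sum_{j=1..k-1} phi_{k-1,j} rho(k-j)]
            / [1 - sum_{j=1..k-1} phi_{k-1,j} rho(j)],
  phi_{k,j} = phi_{k-1,j} - phi_{kk} phi_{k-1,k-j},  j = 1..k-1.
Step k = 1:
  phi_11 = rho(1) = -0.3452.
Step k = 2:
  phi_22 = [rho(2) - phi_11 rho(1)] / [1 - phi_11 rho(1)] = [0.0796 - (-0.3452)(-0.3452)] / [1 - (-0.3452)(-0.3452)]
         = -0.03956304 / 0.88083696 = -0.044915.
  Update: phi_21 = phi_11 - phi_22 phi_11 = -0.3452 - (-0.044915)(-0.3452) = -0.360705.
Step k = 3:
  phi_33 = [rho(3) - phi_21 rho(2) - phi_22 rho(1)] / [1 - phi_21 rho(1) - phi_22 rho(2)]
    numerator   = -0.2909 - (-0.360705)(0.0796) - (-0.044915)(-0.3452) = -0.27769266
    denominator = 1 - (-0.360705)(-0.3452) - (-0.044915)(0.0796) = 0.87905997
  phi_33 = -0.27769266 / 0.87905997 = -0.3159.
Therefore phi_{33} = -0.3159.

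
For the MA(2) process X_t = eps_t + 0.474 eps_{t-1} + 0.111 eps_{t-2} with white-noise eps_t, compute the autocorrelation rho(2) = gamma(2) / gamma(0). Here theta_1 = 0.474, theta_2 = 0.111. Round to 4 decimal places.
\rho(2) = 0.0897

For an MA(q) process with theta_0 = 1, the autocovariance is
  gamma(k) = sigma^2 * sum_{i=0..q-k} theta_i * theta_{i+k},
and rho(k) = gamma(k) / gamma(0). Sigma^2 cancels.
  numerator   = (1)*(0.111) = 0.111.
  denominator = (1)^2 + (0.474)^2 + (0.111)^2 = 1.236997.
  rho(2) = 0.111 / 1.236997 = 0.0897.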